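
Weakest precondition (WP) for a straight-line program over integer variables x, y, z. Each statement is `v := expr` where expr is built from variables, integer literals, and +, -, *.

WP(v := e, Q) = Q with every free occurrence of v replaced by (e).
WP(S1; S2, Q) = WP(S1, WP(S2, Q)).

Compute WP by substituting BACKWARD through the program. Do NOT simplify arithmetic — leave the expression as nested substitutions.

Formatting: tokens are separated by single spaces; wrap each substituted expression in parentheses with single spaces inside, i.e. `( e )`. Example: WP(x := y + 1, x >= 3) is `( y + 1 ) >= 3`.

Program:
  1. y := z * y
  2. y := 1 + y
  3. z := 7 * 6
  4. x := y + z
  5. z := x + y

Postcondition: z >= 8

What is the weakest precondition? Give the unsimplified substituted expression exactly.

post: z >= 8
stmt 5: z := x + y  -- replace 1 occurrence(s) of z with (x + y)
  => ( x + y ) >= 8
stmt 4: x := y + z  -- replace 1 occurrence(s) of x with (y + z)
  => ( ( y + z ) + y ) >= 8
stmt 3: z := 7 * 6  -- replace 1 occurrence(s) of z with (7 * 6)
  => ( ( y + ( 7 * 6 ) ) + y ) >= 8
stmt 2: y := 1 + y  -- replace 2 occurrence(s) of y with (1 + y)
  => ( ( ( 1 + y ) + ( 7 * 6 ) ) + ( 1 + y ) ) >= 8
stmt 1: y := z * y  -- replace 2 occurrence(s) of y with (z * y)
  => ( ( ( 1 + ( z * y ) ) + ( 7 * 6 ) ) + ( 1 + ( z * y ) ) ) >= 8

Answer: ( ( ( 1 + ( z * y ) ) + ( 7 * 6 ) ) + ( 1 + ( z * y ) ) ) >= 8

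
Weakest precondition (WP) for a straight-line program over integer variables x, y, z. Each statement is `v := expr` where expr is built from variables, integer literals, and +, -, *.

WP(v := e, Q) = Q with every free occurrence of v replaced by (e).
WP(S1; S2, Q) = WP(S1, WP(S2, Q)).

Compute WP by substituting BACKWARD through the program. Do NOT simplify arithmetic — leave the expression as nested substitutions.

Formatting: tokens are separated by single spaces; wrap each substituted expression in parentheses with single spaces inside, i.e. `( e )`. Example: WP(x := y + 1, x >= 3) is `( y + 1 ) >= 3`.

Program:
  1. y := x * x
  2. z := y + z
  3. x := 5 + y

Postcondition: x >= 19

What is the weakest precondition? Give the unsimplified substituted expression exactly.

Answer: ( 5 + ( x * x ) ) >= 19

Derivation:
post: x >= 19
stmt 3: x := 5 + y  -- replace 1 occurrence(s) of x with (5 + y)
  => ( 5 + y ) >= 19
stmt 2: z := y + z  -- replace 0 occurrence(s) of z with (y + z)
  => ( 5 + y ) >= 19
stmt 1: y := x * x  -- replace 1 occurrence(s) of y with (x * x)
  => ( 5 + ( x * x ) ) >= 19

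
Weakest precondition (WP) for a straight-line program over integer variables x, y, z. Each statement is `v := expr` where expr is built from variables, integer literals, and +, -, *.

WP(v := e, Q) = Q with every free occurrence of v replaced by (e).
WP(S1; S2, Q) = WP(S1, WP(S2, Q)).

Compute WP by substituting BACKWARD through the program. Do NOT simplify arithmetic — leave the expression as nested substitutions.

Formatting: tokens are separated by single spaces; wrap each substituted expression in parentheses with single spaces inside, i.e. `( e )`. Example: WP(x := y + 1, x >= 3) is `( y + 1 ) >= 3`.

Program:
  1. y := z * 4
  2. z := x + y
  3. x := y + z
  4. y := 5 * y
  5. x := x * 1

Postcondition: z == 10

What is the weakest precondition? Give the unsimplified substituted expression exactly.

Answer: ( x + ( z * 4 ) ) == 10

Derivation:
post: z == 10
stmt 5: x := x * 1  -- replace 0 occurrence(s) of x with (x * 1)
  => z == 10
stmt 4: y := 5 * y  -- replace 0 occurrence(s) of y with (5 * y)
  => z == 10
stmt 3: x := y + z  -- replace 0 occurrence(s) of x with (y + z)
  => z == 10
stmt 2: z := x + y  -- replace 1 occurrence(s) of z with (x + y)
  => ( x + y ) == 10
stmt 1: y := z * 4  -- replace 1 occurrence(s) of y with (z * 4)
  => ( x + ( z * 4 ) ) == 10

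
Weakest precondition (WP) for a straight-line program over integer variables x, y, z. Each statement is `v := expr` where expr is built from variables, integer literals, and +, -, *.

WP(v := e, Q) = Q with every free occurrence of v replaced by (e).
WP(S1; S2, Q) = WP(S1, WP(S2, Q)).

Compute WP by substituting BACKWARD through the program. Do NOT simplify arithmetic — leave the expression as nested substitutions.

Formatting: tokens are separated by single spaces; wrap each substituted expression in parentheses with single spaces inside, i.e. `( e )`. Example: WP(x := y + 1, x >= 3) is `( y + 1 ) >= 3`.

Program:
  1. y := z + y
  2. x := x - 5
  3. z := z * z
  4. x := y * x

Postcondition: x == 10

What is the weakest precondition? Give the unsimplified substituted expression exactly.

post: x == 10
stmt 4: x := y * x  -- replace 1 occurrence(s) of x with (y * x)
  => ( y * x ) == 10
stmt 3: z := z * z  -- replace 0 occurrence(s) of z with (z * z)
  => ( y * x ) == 10
stmt 2: x := x - 5  -- replace 1 occurrence(s) of x with (x - 5)
  => ( y * ( x - 5 ) ) == 10
stmt 1: y := z + y  -- replace 1 occurrence(s) of y with (z + y)
  => ( ( z + y ) * ( x - 5 ) ) == 10

Answer: ( ( z + y ) * ( x - 5 ) ) == 10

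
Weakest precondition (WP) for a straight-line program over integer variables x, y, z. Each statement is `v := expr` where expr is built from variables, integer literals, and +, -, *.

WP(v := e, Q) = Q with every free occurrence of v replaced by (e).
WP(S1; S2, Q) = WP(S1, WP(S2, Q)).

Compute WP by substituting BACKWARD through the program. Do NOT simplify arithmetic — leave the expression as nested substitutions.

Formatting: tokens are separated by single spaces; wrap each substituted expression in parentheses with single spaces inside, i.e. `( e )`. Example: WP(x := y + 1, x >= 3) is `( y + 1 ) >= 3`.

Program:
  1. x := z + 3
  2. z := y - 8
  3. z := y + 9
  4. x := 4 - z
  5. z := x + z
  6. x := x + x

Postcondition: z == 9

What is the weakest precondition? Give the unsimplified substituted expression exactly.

post: z == 9
stmt 6: x := x + x  -- replace 0 occurrence(s) of x with (x + x)
  => z == 9
stmt 5: z := x + z  -- replace 1 occurrence(s) of z with (x + z)
  => ( x + z ) == 9
stmt 4: x := 4 - z  -- replace 1 occurrence(s) of x with (4 - z)
  => ( ( 4 - z ) + z ) == 9
stmt 3: z := y + 9  -- replace 2 occurrence(s) of z with (y + 9)
  => ( ( 4 - ( y + 9 ) ) + ( y + 9 ) ) == 9
stmt 2: z := y - 8  -- replace 0 occurrence(s) of z with (y - 8)
  => ( ( 4 - ( y + 9 ) ) + ( y + 9 ) ) == 9
stmt 1: x := z + 3  -- replace 0 occurrence(s) of x with (z + 3)
  => ( ( 4 - ( y + 9 ) ) + ( y + 9 ) ) == 9

Answer: ( ( 4 - ( y + 9 ) ) + ( y + 9 ) ) == 9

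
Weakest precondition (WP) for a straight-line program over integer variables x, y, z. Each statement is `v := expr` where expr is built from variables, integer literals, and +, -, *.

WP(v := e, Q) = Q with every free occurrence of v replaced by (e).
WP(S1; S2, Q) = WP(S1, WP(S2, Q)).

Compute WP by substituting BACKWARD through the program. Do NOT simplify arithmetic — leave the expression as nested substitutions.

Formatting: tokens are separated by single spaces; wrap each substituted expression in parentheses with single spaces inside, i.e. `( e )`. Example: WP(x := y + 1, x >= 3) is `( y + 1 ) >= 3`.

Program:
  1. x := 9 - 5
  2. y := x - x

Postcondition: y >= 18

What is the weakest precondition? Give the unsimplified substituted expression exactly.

post: y >= 18
stmt 2: y := x - x  -- replace 1 occurrence(s) of y with (x - x)
  => ( x - x ) >= 18
stmt 1: x := 9 - 5  -- replace 2 occurrence(s) of x with (9 - 5)
  => ( ( 9 - 5 ) - ( 9 - 5 ) ) >= 18

Answer: ( ( 9 - 5 ) - ( 9 - 5 ) ) >= 18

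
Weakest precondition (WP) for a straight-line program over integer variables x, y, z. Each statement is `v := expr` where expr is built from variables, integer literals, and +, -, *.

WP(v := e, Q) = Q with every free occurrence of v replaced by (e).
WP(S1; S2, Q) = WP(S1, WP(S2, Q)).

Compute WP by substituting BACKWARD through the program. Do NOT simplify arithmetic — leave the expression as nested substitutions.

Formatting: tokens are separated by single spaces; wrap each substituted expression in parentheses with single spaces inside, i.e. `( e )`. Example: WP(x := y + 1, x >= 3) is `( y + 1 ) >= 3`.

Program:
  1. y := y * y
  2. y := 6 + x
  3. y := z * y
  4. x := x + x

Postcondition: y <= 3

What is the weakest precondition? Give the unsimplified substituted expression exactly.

Answer: ( z * ( 6 + x ) ) <= 3

Derivation:
post: y <= 3
stmt 4: x := x + x  -- replace 0 occurrence(s) of x with (x + x)
  => y <= 3
stmt 3: y := z * y  -- replace 1 occurrence(s) of y with (z * y)
  => ( z * y ) <= 3
stmt 2: y := 6 + x  -- replace 1 occurrence(s) of y with (6 + x)
  => ( z * ( 6 + x ) ) <= 3
stmt 1: y := y * y  -- replace 0 occurrence(s) of y with (y * y)
  => ( z * ( 6 + x ) ) <= 3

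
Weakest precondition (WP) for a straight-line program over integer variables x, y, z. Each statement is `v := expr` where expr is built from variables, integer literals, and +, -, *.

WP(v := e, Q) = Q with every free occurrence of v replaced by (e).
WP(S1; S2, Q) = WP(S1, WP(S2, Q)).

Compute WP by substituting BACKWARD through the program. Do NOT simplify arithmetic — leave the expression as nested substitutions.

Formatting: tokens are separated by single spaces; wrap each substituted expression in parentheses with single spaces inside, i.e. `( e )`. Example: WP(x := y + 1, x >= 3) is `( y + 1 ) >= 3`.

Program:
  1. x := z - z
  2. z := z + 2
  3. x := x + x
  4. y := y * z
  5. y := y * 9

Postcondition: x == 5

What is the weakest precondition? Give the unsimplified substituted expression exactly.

post: x == 5
stmt 5: y := y * 9  -- replace 0 occurrence(s) of y with (y * 9)
  => x == 5
stmt 4: y := y * z  -- replace 0 occurrence(s) of y with (y * z)
  => x == 5
stmt 3: x := x + x  -- replace 1 occurrence(s) of x with (x + x)
  => ( x + x ) == 5
stmt 2: z := z + 2  -- replace 0 occurrence(s) of z with (z + 2)
  => ( x + x ) == 5
stmt 1: x := z - z  -- replace 2 occurrence(s) of x with (z - z)
  => ( ( z - z ) + ( z - z ) ) == 5

Answer: ( ( z - z ) + ( z - z ) ) == 5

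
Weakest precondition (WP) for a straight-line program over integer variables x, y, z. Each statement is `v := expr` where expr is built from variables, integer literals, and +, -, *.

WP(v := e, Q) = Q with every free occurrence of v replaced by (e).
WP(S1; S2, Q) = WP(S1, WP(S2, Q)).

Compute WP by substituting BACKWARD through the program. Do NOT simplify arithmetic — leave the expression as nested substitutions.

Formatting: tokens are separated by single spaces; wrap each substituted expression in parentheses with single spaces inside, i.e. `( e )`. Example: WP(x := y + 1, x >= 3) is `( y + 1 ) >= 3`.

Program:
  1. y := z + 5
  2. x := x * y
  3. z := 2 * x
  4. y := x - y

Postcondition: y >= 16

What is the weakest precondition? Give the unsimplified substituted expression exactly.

Answer: ( ( x * ( z + 5 ) ) - ( z + 5 ) ) >= 16

Derivation:
post: y >= 16
stmt 4: y := x - y  -- replace 1 occurrence(s) of y with (x - y)
  => ( x - y ) >= 16
stmt 3: z := 2 * x  -- replace 0 occurrence(s) of z with (2 * x)
  => ( x - y ) >= 16
stmt 2: x := x * y  -- replace 1 occurrence(s) of x with (x * y)
  => ( ( x * y ) - y ) >= 16
stmt 1: y := z + 5  -- replace 2 occurrence(s) of y with (z + 5)
  => ( ( x * ( z + 5 ) ) - ( z + 5 ) ) >= 16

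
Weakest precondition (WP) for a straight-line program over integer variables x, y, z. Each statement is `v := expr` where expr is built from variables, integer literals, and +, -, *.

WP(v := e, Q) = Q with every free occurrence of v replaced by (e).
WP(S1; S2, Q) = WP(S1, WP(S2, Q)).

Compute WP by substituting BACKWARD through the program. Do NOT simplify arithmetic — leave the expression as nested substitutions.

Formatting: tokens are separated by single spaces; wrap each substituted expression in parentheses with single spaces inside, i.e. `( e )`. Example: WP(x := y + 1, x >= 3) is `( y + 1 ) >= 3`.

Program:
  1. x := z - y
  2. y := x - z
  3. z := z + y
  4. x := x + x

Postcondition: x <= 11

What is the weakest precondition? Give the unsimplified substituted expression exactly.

Answer: ( ( z - y ) + ( z - y ) ) <= 11

Derivation:
post: x <= 11
stmt 4: x := x + x  -- replace 1 occurrence(s) of x with (x + x)
  => ( x + x ) <= 11
stmt 3: z := z + y  -- replace 0 occurrence(s) of z with (z + y)
  => ( x + x ) <= 11
stmt 2: y := x - z  -- replace 0 occurrence(s) of y with (x - z)
  => ( x + x ) <= 11
stmt 1: x := z - y  -- replace 2 occurrence(s) of x with (z - y)
  => ( ( z - y ) + ( z - y ) ) <= 11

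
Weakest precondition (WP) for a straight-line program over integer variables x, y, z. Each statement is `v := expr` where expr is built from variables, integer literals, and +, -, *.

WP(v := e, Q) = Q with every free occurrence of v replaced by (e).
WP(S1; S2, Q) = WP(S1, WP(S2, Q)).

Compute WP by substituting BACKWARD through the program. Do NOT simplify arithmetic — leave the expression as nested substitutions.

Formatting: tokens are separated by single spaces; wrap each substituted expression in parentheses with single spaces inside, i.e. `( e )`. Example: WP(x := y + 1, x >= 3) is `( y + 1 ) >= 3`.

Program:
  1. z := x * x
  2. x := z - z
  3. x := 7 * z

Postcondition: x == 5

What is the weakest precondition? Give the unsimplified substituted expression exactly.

Answer: ( 7 * ( x * x ) ) == 5

Derivation:
post: x == 5
stmt 3: x := 7 * z  -- replace 1 occurrence(s) of x with (7 * z)
  => ( 7 * z ) == 5
stmt 2: x := z - z  -- replace 0 occurrence(s) of x with (z - z)
  => ( 7 * z ) == 5
stmt 1: z := x * x  -- replace 1 occurrence(s) of z with (x * x)
  => ( 7 * ( x * x ) ) == 5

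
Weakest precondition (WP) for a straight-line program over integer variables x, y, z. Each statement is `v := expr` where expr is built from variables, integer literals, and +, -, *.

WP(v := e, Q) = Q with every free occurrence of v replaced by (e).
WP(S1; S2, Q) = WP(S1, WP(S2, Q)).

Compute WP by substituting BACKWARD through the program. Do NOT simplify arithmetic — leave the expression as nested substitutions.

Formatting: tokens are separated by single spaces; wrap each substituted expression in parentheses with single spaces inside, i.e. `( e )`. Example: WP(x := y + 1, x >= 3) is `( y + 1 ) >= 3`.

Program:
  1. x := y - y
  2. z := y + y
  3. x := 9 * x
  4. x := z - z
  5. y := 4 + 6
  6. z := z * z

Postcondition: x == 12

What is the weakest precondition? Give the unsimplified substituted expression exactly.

post: x == 12
stmt 6: z := z * z  -- replace 0 occurrence(s) of z with (z * z)
  => x == 12
stmt 5: y := 4 + 6  -- replace 0 occurrence(s) of y with (4 + 6)
  => x == 12
stmt 4: x := z - z  -- replace 1 occurrence(s) of x with (z - z)
  => ( z - z ) == 12
stmt 3: x := 9 * x  -- replace 0 occurrence(s) of x with (9 * x)
  => ( z - z ) == 12
stmt 2: z := y + y  -- replace 2 occurrence(s) of z with (y + y)
  => ( ( y + y ) - ( y + y ) ) == 12
stmt 1: x := y - y  -- replace 0 occurrence(s) of x with (y - y)
  => ( ( y + y ) - ( y + y ) ) == 12

Answer: ( ( y + y ) - ( y + y ) ) == 12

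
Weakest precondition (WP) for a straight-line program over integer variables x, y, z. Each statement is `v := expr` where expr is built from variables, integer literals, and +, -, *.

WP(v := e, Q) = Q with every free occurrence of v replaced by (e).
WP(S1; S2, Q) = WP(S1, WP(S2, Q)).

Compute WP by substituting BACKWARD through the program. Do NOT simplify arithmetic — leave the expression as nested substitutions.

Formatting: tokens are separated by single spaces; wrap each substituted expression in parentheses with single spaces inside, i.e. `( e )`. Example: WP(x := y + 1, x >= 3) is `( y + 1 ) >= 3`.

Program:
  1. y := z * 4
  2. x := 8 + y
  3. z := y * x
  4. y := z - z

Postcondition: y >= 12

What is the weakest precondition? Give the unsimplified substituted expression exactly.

post: y >= 12
stmt 4: y := z - z  -- replace 1 occurrence(s) of y with (z - z)
  => ( z - z ) >= 12
stmt 3: z := y * x  -- replace 2 occurrence(s) of z with (y * x)
  => ( ( y * x ) - ( y * x ) ) >= 12
stmt 2: x := 8 + y  -- replace 2 occurrence(s) of x with (8 + y)
  => ( ( y * ( 8 + y ) ) - ( y * ( 8 + y ) ) ) >= 12
stmt 1: y := z * 4  -- replace 4 occurrence(s) of y with (z * 4)
  => ( ( ( z * 4 ) * ( 8 + ( z * 4 ) ) ) - ( ( z * 4 ) * ( 8 + ( z * 4 ) ) ) ) >= 12

Answer: ( ( ( z * 4 ) * ( 8 + ( z * 4 ) ) ) - ( ( z * 4 ) * ( 8 + ( z * 4 ) ) ) ) >= 12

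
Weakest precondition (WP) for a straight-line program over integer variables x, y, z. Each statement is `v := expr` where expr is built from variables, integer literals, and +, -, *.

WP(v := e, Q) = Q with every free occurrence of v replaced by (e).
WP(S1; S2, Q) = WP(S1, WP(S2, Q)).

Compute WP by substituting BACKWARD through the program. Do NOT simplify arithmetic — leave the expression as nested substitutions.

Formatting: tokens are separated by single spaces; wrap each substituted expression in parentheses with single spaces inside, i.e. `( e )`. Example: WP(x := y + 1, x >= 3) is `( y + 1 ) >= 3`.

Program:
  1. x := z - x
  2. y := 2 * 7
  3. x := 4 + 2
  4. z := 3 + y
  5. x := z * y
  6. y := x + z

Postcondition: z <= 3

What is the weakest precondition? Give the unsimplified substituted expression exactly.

post: z <= 3
stmt 6: y := x + z  -- replace 0 occurrence(s) of y with (x + z)
  => z <= 3
stmt 5: x := z * y  -- replace 0 occurrence(s) of x with (z * y)
  => z <= 3
stmt 4: z := 3 + y  -- replace 1 occurrence(s) of z with (3 + y)
  => ( 3 + y ) <= 3
stmt 3: x := 4 + 2  -- replace 0 occurrence(s) of x with (4 + 2)
  => ( 3 + y ) <= 3
stmt 2: y := 2 * 7  -- replace 1 occurrence(s) of y with (2 * 7)
  => ( 3 + ( 2 * 7 ) ) <= 3
stmt 1: x := z - x  -- replace 0 occurrence(s) of x with (z - x)
  => ( 3 + ( 2 * 7 ) ) <= 3

Answer: ( 3 + ( 2 * 7 ) ) <= 3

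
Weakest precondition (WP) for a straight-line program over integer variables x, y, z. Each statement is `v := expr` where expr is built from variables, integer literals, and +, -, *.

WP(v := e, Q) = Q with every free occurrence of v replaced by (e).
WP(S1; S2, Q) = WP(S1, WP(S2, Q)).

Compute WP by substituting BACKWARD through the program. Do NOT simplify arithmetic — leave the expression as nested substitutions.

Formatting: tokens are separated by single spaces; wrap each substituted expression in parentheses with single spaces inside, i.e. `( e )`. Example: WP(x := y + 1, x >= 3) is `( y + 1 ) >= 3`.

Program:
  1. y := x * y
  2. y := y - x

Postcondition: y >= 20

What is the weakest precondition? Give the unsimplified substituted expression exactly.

Answer: ( ( x * y ) - x ) >= 20

Derivation:
post: y >= 20
stmt 2: y := y - x  -- replace 1 occurrence(s) of y with (y - x)
  => ( y - x ) >= 20
stmt 1: y := x * y  -- replace 1 occurrence(s) of y with (x * y)
  => ( ( x * y ) - x ) >= 20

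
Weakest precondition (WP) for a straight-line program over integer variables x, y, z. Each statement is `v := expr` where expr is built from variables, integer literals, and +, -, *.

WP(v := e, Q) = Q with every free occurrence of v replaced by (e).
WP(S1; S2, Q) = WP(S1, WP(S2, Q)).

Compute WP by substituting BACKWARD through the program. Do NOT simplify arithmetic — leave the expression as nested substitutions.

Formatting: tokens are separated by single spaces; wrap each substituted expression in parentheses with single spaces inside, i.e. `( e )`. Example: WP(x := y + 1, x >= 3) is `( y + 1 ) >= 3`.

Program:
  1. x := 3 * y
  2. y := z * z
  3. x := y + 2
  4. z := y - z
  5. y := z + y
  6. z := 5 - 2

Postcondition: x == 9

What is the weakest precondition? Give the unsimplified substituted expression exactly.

Answer: ( ( z * z ) + 2 ) == 9

Derivation:
post: x == 9
stmt 6: z := 5 - 2  -- replace 0 occurrence(s) of z with (5 - 2)
  => x == 9
stmt 5: y := z + y  -- replace 0 occurrence(s) of y with (z + y)
  => x == 9
stmt 4: z := y - z  -- replace 0 occurrence(s) of z with (y - z)
  => x == 9
stmt 3: x := y + 2  -- replace 1 occurrence(s) of x with (y + 2)
  => ( y + 2 ) == 9
stmt 2: y := z * z  -- replace 1 occurrence(s) of y with (z * z)
  => ( ( z * z ) + 2 ) == 9
stmt 1: x := 3 * y  -- replace 0 occurrence(s) of x with (3 * y)
  => ( ( z * z ) + 2 ) == 9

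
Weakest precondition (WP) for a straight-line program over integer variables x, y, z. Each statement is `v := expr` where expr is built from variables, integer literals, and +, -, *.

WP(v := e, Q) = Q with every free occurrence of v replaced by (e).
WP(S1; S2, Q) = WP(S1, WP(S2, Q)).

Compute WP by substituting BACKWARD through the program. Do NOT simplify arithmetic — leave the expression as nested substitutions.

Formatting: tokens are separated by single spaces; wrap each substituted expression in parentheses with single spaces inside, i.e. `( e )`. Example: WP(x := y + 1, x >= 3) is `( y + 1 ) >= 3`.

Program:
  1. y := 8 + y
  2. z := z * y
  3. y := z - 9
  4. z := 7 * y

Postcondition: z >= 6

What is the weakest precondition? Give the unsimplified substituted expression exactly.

post: z >= 6
stmt 4: z := 7 * y  -- replace 1 occurrence(s) of z with (7 * y)
  => ( 7 * y ) >= 6
stmt 3: y := z - 9  -- replace 1 occurrence(s) of y with (z - 9)
  => ( 7 * ( z - 9 ) ) >= 6
stmt 2: z := z * y  -- replace 1 occurrence(s) of z with (z * y)
  => ( 7 * ( ( z * y ) - 9 ) ) >= 6
stmt 1: y := 8 + y  -- replace 1 occurrence(s) of y with (8 + y)
  => ( 7 * ( ( z * ( 8 + y ) ) - 9 ) ) >= 6

Answer: ( 7 * ( ( z * ( 8 + y ) ) - 9 ) ) >= 6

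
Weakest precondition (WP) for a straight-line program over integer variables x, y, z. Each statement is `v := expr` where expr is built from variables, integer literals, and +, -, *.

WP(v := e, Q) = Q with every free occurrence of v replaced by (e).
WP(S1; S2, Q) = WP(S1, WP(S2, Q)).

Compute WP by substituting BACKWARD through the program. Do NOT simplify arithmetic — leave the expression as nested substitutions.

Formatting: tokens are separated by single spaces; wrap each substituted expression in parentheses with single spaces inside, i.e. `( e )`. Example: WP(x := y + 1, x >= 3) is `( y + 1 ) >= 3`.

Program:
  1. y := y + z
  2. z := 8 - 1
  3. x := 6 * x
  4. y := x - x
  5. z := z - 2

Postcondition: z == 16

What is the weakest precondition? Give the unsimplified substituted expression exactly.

Answer: ( ( 8 - 1 ) - 2 ) == 16

Derivation:
post: z == 16
stmt 5: z := z - 2  -- replace 1 occurrence(s) of z with (z - 2)
  => ( z - 2 ) == 16
stmt 4: y := x - x  -- replace 0 occurrence(s) of y with (x - x)
  => ( z - 2 ) == 16
stmt 3: x := 6 * x  -- replace 0 occurrence(s) of x with (6 * x)
  => ( z - 2 ) == 16
stmt 2: z := 8 - 1  -- replace 1 occurrence(s) of z with (8 - 1)
  => ( ( 8 - 1 ) - 2 ) == 16
stmt 1: y := y + z  -- replace 0 occurrence(s) of y with (y + z)
  => ( ( 8 - 1 ) - 2 ) == 16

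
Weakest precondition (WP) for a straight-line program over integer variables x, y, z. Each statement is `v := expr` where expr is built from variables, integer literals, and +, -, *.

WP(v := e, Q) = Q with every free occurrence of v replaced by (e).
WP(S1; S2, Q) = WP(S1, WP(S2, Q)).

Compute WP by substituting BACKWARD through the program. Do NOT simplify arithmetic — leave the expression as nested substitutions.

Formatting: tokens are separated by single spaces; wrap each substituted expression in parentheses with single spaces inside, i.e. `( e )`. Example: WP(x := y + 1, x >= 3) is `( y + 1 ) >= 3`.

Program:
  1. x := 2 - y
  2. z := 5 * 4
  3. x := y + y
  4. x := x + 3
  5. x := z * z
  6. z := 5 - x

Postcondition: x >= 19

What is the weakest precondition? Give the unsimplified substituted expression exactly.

Answer: ( ( 5 * 4 ) * ( 5 * 4 ) ) >= 19

Derivation:
post: x >= 19
stmt 6: z := 5 - x  -- replace 0 occurrence(s) of z with (5 - x)
  => x >= 19
stmt 5: x := z * z  -- replace 1 occurrence(s) of x with (z * z)
  => ( z * z ) >= 19
stmt 4: x := x + 3  -- replace 0 occurrence(s) of x with (x + 3)
  => ( z * z ) >= 19
stmt 3: x := y + y  -- replace 0 occurrence(s) of x with (y + y)
  => ( z * z ) >= 19
stmt 2: z := 5 * 4  -- replace 2 occurrence(s) of z with (5 * 4)
  => ( ( 5 * 4 ) * ( 5 * 4 ) ) >= 19
stmt 1: x := 2 - y  -- replace 0 occurrence(s) of x with (2 - y)
  => ( ( 5 * 4 ) * ( 5 * 4 ) ) >= 19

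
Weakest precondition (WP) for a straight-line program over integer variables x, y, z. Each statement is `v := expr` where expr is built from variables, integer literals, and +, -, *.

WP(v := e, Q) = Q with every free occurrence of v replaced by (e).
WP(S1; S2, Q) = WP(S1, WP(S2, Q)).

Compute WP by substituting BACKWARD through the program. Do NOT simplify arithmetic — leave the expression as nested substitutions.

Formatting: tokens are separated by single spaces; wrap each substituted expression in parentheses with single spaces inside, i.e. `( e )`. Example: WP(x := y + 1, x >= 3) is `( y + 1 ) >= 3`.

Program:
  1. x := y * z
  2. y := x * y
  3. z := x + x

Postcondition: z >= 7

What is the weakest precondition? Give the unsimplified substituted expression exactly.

Answer: ( ( y * z ) + ( y * z ) ) >= 7

Derivation:
post: z >= 7
stmt 3: z := x + x  -- replace 1 occurrence(s) of z with (x + x)
  => ( x + x ) >= 7
stmt 2: y := x * y  -- replace 0 occurrence(s) of y with (x * y)
  => ( x + x ) >= 7
stmt 1: x := y * z  -- replace 2 occurrence(s) of x with (y * z)
  => ( ( y * z ) + ( y * z ) ) >= 7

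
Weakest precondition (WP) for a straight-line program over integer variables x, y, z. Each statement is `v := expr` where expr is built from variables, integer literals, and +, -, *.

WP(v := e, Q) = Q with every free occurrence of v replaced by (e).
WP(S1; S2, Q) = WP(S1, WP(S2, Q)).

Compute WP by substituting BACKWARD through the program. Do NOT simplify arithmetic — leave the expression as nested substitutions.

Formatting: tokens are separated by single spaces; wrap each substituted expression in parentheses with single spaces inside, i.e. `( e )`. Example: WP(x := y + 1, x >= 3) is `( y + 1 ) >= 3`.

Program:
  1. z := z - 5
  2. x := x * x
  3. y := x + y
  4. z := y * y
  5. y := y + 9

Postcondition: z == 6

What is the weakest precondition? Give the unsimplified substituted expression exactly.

post: z == 6
stmt 5: y := y + 9  -- replace 0 occurrence(s) of y with (y + 9)
  => z == 6
stmt 4: z := y * y  -- replace 1 occurrence(s) of z with (y * y)
  => ( y * y ) == 6
stmt 3: y := x + y  -- replace 2 occurrence(s) of y with (x + y)
  => ( ( x + y ) * ( x + y ) ) == 6
stmt 2: x := x * x  -- replace 2 occurrence(s) of x with (x * x)
  => ( ( ( x * x ) + y ) * ( ( x * x ) + y ) ) == 6
stmt 1: z := z - 5  -- replace 0 occurrence(s) of z with (z - 5)
  => ( ( ( x * x ) + y ) * ( ( x * x ) + y ) ) == 6

Answer: ( ( ( x * x ) + y ) * ( ( x * x ) + y ) ) == 6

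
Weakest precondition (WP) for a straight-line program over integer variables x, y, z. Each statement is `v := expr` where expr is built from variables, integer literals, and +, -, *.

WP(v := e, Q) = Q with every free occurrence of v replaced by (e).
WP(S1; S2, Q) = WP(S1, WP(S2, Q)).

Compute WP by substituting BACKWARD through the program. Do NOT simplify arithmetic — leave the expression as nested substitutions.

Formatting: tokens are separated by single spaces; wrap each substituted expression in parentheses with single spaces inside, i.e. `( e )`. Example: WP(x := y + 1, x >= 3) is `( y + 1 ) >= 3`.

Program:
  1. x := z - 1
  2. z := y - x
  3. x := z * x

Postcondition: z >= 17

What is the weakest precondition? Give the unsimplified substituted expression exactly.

post: z >= 17
stmt 3: x := z * x  -- replace 0 occurrence(s) of x with (z * x)
  => z >= 17
stmt 2: z := y - x  -- replace 1 occurrence(s) of z with (y - x)
  => ( y - x ) >= 17
stmt 1: x := z - 1  -- replace 1 occurrence(s) of x with (z - 1)
  => ( y - ( z - 1 ) ) >= 17

Answer: ( y - ( z - 1 ) ) >= 17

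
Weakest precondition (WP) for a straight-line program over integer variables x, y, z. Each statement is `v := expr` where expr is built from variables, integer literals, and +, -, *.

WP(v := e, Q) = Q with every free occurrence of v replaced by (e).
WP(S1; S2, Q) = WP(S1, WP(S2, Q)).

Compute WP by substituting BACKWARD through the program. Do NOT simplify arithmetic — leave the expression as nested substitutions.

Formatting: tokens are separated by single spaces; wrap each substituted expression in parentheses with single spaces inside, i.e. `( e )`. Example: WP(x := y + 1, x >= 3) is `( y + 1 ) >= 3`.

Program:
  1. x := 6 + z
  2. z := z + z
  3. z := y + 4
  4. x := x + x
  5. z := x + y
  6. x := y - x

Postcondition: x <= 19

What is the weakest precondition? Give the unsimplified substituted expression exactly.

Answer: ( y - ( ( 6 + z ) + ( 6 + z ) ) ) <= 19

Derivation:
post: x <= 19
stmt 6: x := y - x  -- replace 1 occurrence(s) of x with (y - x)
  => ( y - x ) <= 19
stmt 5: z := x + y  -- replace 0 occurrence(s) of z with (x + y)
  => ( y - x ) <= 19
stmt 4: x := x + x  -- replace 1 occurrence(s) of x with (x + x)
  => ( y - ( x + x ) ) <= 19
stmt 3: z := y + 4  -- replace 0 occurrence(s) of z with (y + 4)
  => ( y - ( x + x ) ) <= 19
stmt 2: z := z + z  -- replace 0 occurrence(s) of z with (z + z)
  => ( y - ( x + x ) ) <= 19
stmt 1: x := 6 + z  -- replace 2 occurrence(s) of x with (6 + z)
  => ( y - ( ( 6 + z ) + ( 6 + z ) ) ) <= 19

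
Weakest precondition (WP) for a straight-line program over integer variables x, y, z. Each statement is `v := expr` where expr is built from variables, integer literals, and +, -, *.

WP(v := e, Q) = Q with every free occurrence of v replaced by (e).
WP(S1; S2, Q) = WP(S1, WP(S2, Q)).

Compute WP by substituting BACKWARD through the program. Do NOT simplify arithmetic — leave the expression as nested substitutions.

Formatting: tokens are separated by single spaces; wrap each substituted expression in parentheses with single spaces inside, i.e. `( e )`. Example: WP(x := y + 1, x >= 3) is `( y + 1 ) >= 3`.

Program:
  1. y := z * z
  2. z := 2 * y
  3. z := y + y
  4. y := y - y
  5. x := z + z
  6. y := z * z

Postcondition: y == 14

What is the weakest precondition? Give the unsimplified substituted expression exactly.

post: y == 14
stmt 6: y := z * z  -- replace 1 occurrence(s) of y with (z * z)
  => ( z * z ) == 14
stmt 5: x := z + z  -- replace 0 occurrence(s) of x with (z + z)
  => ( z * z ) == 14
stmt 4: y := y - y  -- replace 0 occurrence(s) of y with (y - y)
  => ( z * z ) == 14
stmt 3: z := y + y  -- replace 2 occurrence(s) of z with (y + y)
  => ( ( y + y ) * ( y + y ) ) == 14
stmt 2: z := 2 * y  -- replace 0 occurrence(s) of z with (2 * y)
  => ( ( y + y ) * ( y + y ) ) == 14
stmt 1: y := z * z  -- replace 4 occurrence(s) of y with (z * z)
  => ( ( ( z * z ) + ( z * z ) ) * ( ( z * z ) + ( z * z ) ) ) == 14

Answer: ( ( ( z * z ) + ( z * z ) ) * ( ( z * z ) + ( z * z ) ) ) == 14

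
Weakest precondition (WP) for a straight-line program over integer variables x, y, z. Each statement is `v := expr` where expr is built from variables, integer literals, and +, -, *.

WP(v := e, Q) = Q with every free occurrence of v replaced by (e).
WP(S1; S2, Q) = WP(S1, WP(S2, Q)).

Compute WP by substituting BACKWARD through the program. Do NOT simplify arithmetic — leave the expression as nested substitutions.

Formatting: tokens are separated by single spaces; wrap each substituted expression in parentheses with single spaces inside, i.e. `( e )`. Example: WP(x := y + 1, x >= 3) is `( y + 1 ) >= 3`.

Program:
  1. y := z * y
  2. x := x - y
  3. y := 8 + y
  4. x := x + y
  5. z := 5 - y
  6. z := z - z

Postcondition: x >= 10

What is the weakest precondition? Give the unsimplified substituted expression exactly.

Answer: ( ( x - ( z * y ) ) + ( 8 + ( z * y ) ) ) >= 10

Derivation:
post: x >= 10
stmt 6: z := z - z  -- replace 0 occurrence(s) of z with (z - z)
  => x >= 10
stmt 5: z := 5 - y  -- replace 0 occurrence(s) of z with (5 - y)
  => x >= 10
stmt 4: x := x + y  -- replace 1 occurrence(s) of x with (x + y)
  => ( x + y ) >= 10
stmt 3: y := 8 + y  -- replace 1 occurrence(s) of y with (8 + y)
  => ( x + ( 8 + y ) ) >= 10
stmt 2: x := x - y  -- replace 1 occurrence(s) of x with (x - y)
  => ( ( x - y ) + ( 8 + y ) ) >= 10
stmt 1: y := z * y  -- replace 2 occurrence(s) of y with (z * y)
  => ( ( x - ( z * y ) ) + ( 8 + ( z * y ) ) ) >= 10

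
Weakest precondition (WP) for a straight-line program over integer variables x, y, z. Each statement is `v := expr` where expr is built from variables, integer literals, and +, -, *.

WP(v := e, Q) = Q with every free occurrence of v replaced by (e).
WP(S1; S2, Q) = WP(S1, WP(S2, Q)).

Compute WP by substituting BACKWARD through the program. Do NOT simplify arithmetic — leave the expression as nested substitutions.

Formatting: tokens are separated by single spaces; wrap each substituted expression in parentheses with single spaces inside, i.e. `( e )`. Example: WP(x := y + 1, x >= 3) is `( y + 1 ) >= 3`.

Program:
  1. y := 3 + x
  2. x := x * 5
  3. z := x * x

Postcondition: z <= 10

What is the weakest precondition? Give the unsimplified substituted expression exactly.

post: z <= 10
stmt 3: z := x * x  -- replace 1 occurrence(s) of z with (x * x)
  => ( x * x ) <= 10
stmt 2: x := x * 5  -- replace 2 occurrence(s) of x with (x * 5)
  => ( ( x * 5 ) * ( x * 5 ) ) <= 10
stmt 1: y := 3 + x  -- replace 0 occurrence(s) of y with (3 + x)
  => ( ( x * 5 ) * ( x * 5 ) ) <= 10

Answer: ( ( x * 5 ) * ( x * 5 ) ) <= 10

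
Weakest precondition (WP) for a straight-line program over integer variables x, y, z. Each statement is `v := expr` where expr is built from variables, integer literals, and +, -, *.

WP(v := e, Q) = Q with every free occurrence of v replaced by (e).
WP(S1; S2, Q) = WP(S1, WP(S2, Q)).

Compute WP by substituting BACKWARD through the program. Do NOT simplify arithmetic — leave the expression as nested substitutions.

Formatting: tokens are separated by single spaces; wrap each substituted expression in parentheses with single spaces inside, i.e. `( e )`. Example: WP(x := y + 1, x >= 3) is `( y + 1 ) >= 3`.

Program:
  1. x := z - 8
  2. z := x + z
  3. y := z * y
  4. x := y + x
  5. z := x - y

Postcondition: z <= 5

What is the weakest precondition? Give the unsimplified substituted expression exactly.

Answer: ( ( ( ( ( z - 8 ) + z ) * y ) + ( z - 8 ) ) - ( ( ( z - 8 ) + z ) * y ) ) <= 5

Derivation:
post: z <= 5
stmt 5: z := x - y  -- replace 1 occurrence(s) of z with (x - y)
  => ( x - y ) <= 5
stmt 4: x := y + x  -- replace 1 occurrence(s) of x with (y + x)
  => ( ( y + x ) - y ) <= 5
stmt 3: y := z * y  -- replace 2 occurrence(s) of y with (z * y)
  => ( ( ( z * y ) + x ) - ( z * y ) ) <= 5
stmt 2: z := x + z  -- replace 2 occurrence(s) of z with (x + z)
  => ( ( ( ( x + z ) * y ) + x ) - ( ( x + z ) * y ) ) <= 5
stmt 1: x := z - 8  -- replace 3 occurrence(s) of x with (z - 8)
  => ( ( ( ( ( z - 8 ) + z ) * y ) + ( z - 8 ) ) - ( ( ( z - 8 ) + z ) * y ) ) <= 5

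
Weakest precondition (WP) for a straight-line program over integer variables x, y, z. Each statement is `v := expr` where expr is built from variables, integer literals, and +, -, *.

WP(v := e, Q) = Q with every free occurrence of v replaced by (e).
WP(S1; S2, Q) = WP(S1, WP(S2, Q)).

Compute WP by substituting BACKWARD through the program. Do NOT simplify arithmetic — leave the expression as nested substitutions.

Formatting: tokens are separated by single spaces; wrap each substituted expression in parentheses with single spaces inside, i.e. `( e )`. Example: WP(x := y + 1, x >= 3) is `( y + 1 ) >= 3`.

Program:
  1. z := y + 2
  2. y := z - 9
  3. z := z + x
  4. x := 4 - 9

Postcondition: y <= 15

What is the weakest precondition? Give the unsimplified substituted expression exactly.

post: y <= 15
stmt 4: x := 4 - 9  -- replace 0 occurrence(s) of x with (4 - 9)
  => y <= 15
stmt 3: z := z + x  -- replace 0 occurrence(s) of z with (z + x)
  => y <= 15
stmt 2: y := z - 9  -- replace 1 occurrence(s) of y with (z - 9)
  => ( z - 9 ) <= 15
stmt 1: z := y + 2  -- replace 1 occurrence(s) of z with (y + 2)
  => ( ( y + 2 ) - 9 ) <= 15

Answer: ( ( y + 2 ) - 9 ) <= 15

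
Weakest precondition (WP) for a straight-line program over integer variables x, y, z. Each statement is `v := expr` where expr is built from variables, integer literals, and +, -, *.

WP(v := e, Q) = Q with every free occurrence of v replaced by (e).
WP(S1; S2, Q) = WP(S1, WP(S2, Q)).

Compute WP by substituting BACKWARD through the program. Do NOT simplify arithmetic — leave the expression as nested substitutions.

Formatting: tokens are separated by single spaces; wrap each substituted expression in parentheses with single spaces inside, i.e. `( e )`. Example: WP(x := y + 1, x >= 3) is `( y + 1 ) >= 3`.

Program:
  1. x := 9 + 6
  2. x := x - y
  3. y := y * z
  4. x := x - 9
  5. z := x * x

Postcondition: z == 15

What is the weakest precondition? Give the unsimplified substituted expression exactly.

Answer: ( ( ( ( 9 + 6 ) - y ) - 9 ) * ( ( ( 9 + 6 ) - y ) - 9 ) ) == 15

Derivation:
post: z == 15
stmt 5: z := x * x  -- replace 1 occurrence(s) of z with (x * x)
  => ( x * x ) == 15
stmt 4: x := x - 9  -- replace 2 occurrence(s) of x with (x - 9)
  => ( ( x - 9 ) * ( x - 9 ) ) == 15
stmt 3: y := y * z  -- replace 0 occurrence(s) of y with (y * z)
  => ( ( x - 9 ) * ( x - 9 ) ) == 15
stmt 2: x := x - y  -- replace 2 occurrence(s) of x with (x - y)
  => ( ( ( x - y ) - 9 ) * ( ( x - y ) - 9 ) ) == 15
stmt 1: x := 9 + 6  -- replace 2 occurrence(s) of x with (9 + 6)
  => ( ( ( ( 9 + 6 ) - y ) - 9 ) * ( ( ( 9 + 6 ) - y ) - 9 ) ) == 15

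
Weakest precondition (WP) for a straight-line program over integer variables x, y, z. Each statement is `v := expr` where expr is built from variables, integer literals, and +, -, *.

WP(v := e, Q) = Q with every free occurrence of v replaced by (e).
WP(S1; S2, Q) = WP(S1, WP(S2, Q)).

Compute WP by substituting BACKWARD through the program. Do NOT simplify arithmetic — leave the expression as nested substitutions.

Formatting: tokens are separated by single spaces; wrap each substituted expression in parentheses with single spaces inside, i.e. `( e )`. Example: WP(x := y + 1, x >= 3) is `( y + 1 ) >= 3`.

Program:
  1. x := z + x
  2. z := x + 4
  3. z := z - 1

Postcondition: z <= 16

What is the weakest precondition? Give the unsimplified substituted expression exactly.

post: z <= 16
stmt 3: z := z - 1  -- replace 1 occurrence(s) of z with (z - 1)
  => ( z - 1 ) <= 16
stmt 2: z := x + 4  -- replace 1 occurrence(s) of z with (x + 4)
  => ( ( x + 4 ) - 1 ) <= 16
stmt 1: x := z + x  -- replace 1 occurrence(s) of x with (z + x)
  => ( ( ( z + x ) + 4 ) - 1 ) <= 16

Answer: ( ( ( z + x ) + 4 ) - 1 ) <= 16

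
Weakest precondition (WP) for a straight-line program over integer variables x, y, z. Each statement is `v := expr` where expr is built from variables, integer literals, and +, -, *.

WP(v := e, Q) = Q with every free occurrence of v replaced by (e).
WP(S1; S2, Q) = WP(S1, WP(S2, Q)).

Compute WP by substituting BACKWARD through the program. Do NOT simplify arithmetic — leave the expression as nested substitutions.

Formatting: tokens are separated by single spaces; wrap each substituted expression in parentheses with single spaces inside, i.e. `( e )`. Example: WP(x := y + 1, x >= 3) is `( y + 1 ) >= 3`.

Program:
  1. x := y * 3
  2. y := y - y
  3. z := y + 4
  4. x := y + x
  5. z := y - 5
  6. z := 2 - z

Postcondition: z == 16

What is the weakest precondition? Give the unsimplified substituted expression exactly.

Answer: ( 2 - ( ( y - y ) - 5 ) ) == 16

Derivation:
post: z == 16
stmt 6: z := 2 - z  -- replace 1 occurrence(s) of z with (2 - z)
  => ( 2 - z ) == 16
stmt 5: z := y - 5  -- replace 1 occurrence(s) of z with (y - 5)
  => ( 2 - ( y - 5 ) ) == 16
stmt 4: x := y + x  -- replace 0 occurrence(s) of x with (y + x)
  => ( 2 - ( y - 5 ) ) == 16
stmt 3: z := y + 4  -- replace 0 occurrence(s) of z with (y + 4)
  => ( 2 - ( y - 5 ) ) == 16
stmt 2: y := y - y  -- replace 1 occurrence(s) of y with (y - y)
  => ( 2 - ( ( y - y ) - 5 ) ) == 16
stmt 1: x := y * 3  -- replace 0 occurrence(s) of x with (y * 3)
  => ( 2 - ( ( y - y ) - 5 ) ) == 16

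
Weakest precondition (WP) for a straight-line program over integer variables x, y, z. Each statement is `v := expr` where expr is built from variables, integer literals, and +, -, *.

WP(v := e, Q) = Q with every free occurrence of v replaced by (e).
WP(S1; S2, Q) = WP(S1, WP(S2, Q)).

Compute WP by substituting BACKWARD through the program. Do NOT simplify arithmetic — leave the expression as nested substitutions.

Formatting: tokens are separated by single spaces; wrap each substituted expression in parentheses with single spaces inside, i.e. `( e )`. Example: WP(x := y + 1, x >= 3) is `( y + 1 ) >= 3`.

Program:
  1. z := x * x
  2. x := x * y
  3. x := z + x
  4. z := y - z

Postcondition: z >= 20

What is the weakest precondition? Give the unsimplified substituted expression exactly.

Answer: ( y - ( x * x ) ) >= 20

Derivation:
post: z >= 20
stmt 4: z := y - z  -- replace 1 occurrence(s) of z with (y - z)
  => ( y - z ) >= 20
stmt 3: x := z + x  -- replace 0 occurrence(s) of x with (z + x)
  => ( y - z ) >= 20
stmt 2: x := x * y  -- replace 0 occurrence(s) of x with (x * y)
  => ( y - z ) >= 20
stmt 1: z := x * x  -- replace 1 occurrence(s) of z with (x * x)
  => ( y - ( x * x ) ) >= 20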